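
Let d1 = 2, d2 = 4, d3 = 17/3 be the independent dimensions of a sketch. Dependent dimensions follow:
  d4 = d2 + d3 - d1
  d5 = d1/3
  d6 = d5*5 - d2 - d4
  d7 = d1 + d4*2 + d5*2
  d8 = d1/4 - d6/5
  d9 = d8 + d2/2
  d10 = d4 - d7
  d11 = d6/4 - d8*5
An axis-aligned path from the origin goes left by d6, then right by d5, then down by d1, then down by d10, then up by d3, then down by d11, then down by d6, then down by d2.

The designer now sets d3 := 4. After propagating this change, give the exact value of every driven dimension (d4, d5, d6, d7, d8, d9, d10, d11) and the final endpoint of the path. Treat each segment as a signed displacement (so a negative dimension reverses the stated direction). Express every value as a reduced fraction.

d4 = 6
d5 = 2/3
d6 = -20/3
d7 = 46/3
d8 = 11/6
d9 = 23/6
d10 = -28/3
d11 = -65/6
endpoint = (22/3, 149/6)

Apply edit: d3 := 4
  d4 = d2 + d3 - d1 = 6
  d5 = d1/3 = 2/3
  d6 = d5*5 - d2 - d4 = -20/3
  d7 = d1 + d4*2 + d5*2 = 46/3
  d8 = d1/4 - d6/5 = 11/6
  d9 = d8 + d2/2 = 23/6
  d10 = d4 - d7 = -28/3
  d11 = d6/4 - d8*5 = -65/6
Walk from origin (0, 0):
  seg 1: left by d6 = -20/3 → (20/3, 0)
  seg 2: right by d5 = 2/3 → (22/3, 0)
  seg 3: down by d1 = 2 → (22/3, -2)
  seg 4: down by d10 = -28/3 → (22/3, 22/3)
  seg 5: up by d3 = 4 → (22/3, 34/3)
  seg 6: down by d11 = -65/6 → (22/3, 133/6)
  seg 7: down by d6 = -20/3 → (22/3, 173/6)
  seg 8: down by d2 = 4 → (22/3, 149/6)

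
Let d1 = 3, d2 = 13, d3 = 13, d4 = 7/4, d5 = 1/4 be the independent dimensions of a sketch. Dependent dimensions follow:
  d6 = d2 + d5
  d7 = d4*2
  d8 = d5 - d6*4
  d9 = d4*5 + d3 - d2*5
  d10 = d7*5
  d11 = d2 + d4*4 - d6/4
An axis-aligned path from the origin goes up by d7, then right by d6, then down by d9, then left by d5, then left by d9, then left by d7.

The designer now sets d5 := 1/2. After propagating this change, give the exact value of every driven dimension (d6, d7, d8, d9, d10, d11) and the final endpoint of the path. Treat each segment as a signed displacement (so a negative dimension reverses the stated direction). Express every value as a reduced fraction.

Apply edit: d5 := 1/2
  d6 = d2 + d5 = 27/2
  d7 = d4*2 = 7/2
  d8 = d5 - d6*4 = -107/2
  d9 = d4*5 + d3 - d2*5 = -173/4
  d10 = d7*5 = 35/2
  d11 = d2 + d4*4 - d6/4 = 133/8
Walk from origin (0, 0):
  seg 1: up by d7 = 7/2 → (0, 7/2)
  seg 2: right by d6 = 27/2 → (27/2, 7/2)
  seg 3: down by d9 = -173/4 → (27/2, 187/4)
  seg 4: left by d5 = 1/2 → (13, 187/4)
  seg 5: left by d9 = -173/4 → (225/4, 187/4)
  seg 6: left by d7 = 7/2 → (211/4, 187/4)

d6 = 27/2
d7 = 7/2
d8 = -107/2
d9 = -173/4
d10 = 35/2
d11 = 133/8
endpoint = (211/4, 187/4)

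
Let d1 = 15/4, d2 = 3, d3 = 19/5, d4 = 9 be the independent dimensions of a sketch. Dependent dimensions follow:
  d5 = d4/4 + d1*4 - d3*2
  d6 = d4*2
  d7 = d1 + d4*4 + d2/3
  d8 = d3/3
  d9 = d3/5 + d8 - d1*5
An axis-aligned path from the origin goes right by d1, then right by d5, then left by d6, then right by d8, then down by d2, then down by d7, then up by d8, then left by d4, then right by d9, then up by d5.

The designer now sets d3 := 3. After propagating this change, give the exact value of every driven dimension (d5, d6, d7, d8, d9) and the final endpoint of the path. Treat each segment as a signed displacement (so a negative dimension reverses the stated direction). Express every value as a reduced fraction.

d5 = 45/4
d6 = 18
d7 = 163/4
d8 = 1
d9 = -343/20
endpoint = (-563/20, -63/2)

Apply edit: d3 := 3
  d5 = d4/4 + d1*4 - d3*2 = 45/4
  d6 = d4*2 = 18
  d7 = d1 + d4*4 + d2/3 = 163/4
  d8 = d3/3 = 1
  d9 = d3/5 + d8 - d1*5 = -343/20
Walk from origin (0, 0):
  seg 1: right by d1 = 15/4 → (15/4, 0)
  seg 2: right by d5 = 45/4 → (15, 0)
  seg 3: left by d6 = 18 → (-3, 0)
  seg 4: right by d8 = 1 → (-2, 0)
  seg 5: down by d2 = 3 → (-2, -3)
  seg 6: down by d7 = 163/4 → (-2, -175/4)
  seg 7: up by d8 = 1 → (-2, -171/4)
  seg 8: left by d4 = 9 → (-11, -171/4)
  seg 9: right by d9 = -343/20 → (-563/20, -171/4)
  seg 10: up by d5 = 45/4 → (-563/20, -63/2)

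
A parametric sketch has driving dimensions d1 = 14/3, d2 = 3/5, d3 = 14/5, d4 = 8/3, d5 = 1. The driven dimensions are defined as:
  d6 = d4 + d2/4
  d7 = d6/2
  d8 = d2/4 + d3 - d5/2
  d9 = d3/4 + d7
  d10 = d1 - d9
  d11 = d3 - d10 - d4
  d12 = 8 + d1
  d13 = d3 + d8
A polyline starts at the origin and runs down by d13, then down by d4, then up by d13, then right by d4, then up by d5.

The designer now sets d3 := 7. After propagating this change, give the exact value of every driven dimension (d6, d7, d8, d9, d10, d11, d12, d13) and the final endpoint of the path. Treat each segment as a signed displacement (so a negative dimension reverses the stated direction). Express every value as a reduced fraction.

Apply edit: d3 := 7
  d6 = d4 + d2/4 = 169/60
  d7 = d6/2 = 169/120
  d8 = d2/4 + d3 - d5/2 = 133/20
  d9 = d3/4 + d7 = 379/120
  d10 = d1 - d9 = 181/120
  d11 = d3 - d10 - d4 = 113/40
  d12 = 8 + d1 = 38/3
  d13 = d3 + d8 = 273/20
Walk from origin (0, 0):
  seg 1: down by d13 = 273/20 → (0, -273/20)
  seg 2: down by d4 = 8/3 → (0, -979/60)
  seg 3: up by d13 = 273/20 → (0, -8/3)
  seg 4: right by d4 = 8/3 → (8/3, -8/3)
  seg 5: up by d5 = 1 → (8/3, -5/3)

d6 = 169/60
d7 = 169/120
d8 = 133/20
d9 = 379/120
d10 = 181/120
d11 = 113/40
d12 = 38/3
d13 = 273/20
endpoint = (8/3, -5/3)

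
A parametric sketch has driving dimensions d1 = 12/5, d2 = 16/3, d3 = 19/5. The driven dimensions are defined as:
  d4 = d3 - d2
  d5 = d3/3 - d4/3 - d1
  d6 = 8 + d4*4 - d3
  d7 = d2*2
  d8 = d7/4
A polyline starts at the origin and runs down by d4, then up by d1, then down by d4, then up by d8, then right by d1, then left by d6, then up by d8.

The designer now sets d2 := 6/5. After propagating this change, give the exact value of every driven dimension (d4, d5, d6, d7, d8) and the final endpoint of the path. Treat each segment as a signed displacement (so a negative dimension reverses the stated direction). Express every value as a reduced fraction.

Apply edit: d2 := 6/5
  d4 = d3 - d2 = 13/5
  d5 = d3/3 - d4/3 - d1 = -2
  d6 = 8 + d4*4 - d3 = 73/5
  d7 = d2*2 = 12/5
  d8 = d7/4 = 3/5
Walk from origin (0, 0):
  seg 1: down by d4 = 13/5 → (0, -13/5)
  seg 2: up by d1 = 12/5 → (0, -1/5)
  seg 3: down by d4 = 13/5 → (0, -14/5)
  seg 4: up by d8 = 3/5 → (0, -11/5)
  seg 5: right by d1 = 12/5 → (12/5, -11/5)
  seg 6: left by d6 = 73/5 → (-61/5, -11/5)
  seg 7: up by d8 = 3/5 → (-61/5, -8/5)

d4 = 13/5
d5 = -2
d6 = 73/5
d7 = 12/5
d8 = 3/5
endpoint = (-61/5, -8/5)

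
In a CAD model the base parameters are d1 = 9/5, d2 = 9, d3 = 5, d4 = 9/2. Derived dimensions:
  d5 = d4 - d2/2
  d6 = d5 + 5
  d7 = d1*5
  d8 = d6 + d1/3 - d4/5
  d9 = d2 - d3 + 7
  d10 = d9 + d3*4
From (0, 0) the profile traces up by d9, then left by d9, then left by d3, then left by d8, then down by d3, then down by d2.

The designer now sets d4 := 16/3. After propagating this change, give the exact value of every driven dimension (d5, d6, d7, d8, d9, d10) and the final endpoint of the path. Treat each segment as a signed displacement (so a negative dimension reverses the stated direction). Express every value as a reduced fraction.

d5 = 5/6
d6 = 35/6
d7 = 9
d8 = 161/30
d9 = 11
d10 = 31
endpoint = (-641/30, -3)

Apply edit: d4 := 16/3
  d5 = d4 - d2/2 = 5/6
  d6 = d5 + 5 = 35/6
  d7 = d1*5 = 9
  d8 = d6 + d1/3 - d4/5 = 161/30
  d9 = d2 - d3 + 7 = 11
  d10 = d9 + d3*4 = 31
Walk from origin (0, 0):
  seg 1: up by d9 = 11 → (0, 11)
  seg 2: left by d9 = 11 → (-11, 11)
  seg 3: left by d3 = 5 → (-16, 11)
  seg 4: left by d8 = 161/30 → (-641/30, 11)
  seg 5: down by d3 = 5 → (-641/30, 6)
  seg 6: down by d2 = 9 → (-641/30, -3)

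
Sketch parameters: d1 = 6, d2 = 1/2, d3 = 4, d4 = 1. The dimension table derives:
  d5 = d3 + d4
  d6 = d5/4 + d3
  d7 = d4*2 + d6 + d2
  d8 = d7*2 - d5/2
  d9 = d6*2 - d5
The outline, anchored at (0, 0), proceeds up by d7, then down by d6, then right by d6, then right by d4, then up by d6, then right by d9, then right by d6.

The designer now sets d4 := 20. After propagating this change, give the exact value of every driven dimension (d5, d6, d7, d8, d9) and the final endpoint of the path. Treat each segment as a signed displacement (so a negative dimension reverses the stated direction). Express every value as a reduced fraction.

Apply edit: d4 := 20
  d5 = d3 + d4 = 24
  d6 = d5/4 + d3 = 10
  d7 = d4*2 + d6 + d2 = 101/2
  d8 = d7*2 - d5/2 = 89
  d9 = d6*2 - d5 = -4
Walk from origin (0, 0):
  seg 1: up by d7 = 101/2 → (0, 101/2)
  seg 2: down by d6 = 10 → (0, 81/2)
  seg 3: right by d6 = 10 → (10, 81/2)
  seg 4: right by d4 = 20 → (30, 81/2)
  seg 5: up by d6 = 10 → (30, 101/2)
  seg 6: right by d9 = -4 → (26, 101/2)
  seg 7: right by d6 = 10 → (36, 101/2)

d5 = 24
d6 = 10
d7 = 101/2
d8 = 89
d9 = -4
endpoint = (36, 101/2)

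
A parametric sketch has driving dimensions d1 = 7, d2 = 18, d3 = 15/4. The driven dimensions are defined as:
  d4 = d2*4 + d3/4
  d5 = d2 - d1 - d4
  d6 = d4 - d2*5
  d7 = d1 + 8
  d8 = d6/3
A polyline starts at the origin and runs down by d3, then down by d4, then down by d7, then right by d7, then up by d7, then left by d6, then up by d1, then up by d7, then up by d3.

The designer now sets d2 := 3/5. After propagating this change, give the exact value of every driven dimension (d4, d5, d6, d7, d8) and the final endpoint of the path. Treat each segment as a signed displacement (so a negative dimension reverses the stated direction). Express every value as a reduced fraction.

d4 = 267/80
d5 = -779/80
d6 = 27/80
d7 = 15
d8 = 9/80
endpoint = (1173/80, 1493/80)

Apply edit: d2 := 3/5
  d4 = d2*4 + d3/4 = 267/80
  d5 = d2 - d1 - d4 = -779/80
  d6 = d4 - d2*5 = 27/80
  d7 = d1 + 8 = 15
  d8 = d6/3 = 9/80
Walk from origin (0, 0):
  seg 1: down by d3 = 15/4 → (0, -15/4)
  seg 2: down by d4 = 267/80 → (0, -567/80)
  seg 3: down by d7 = 15 → (0, -1767/80)
  seg 4: right by d7 = 15 → (15, -1767/80)
  seg 5: up by d7 = 15 → (15, -567/80)
  seg 6: left by d6 = 27/80 → (1173/80, -567/80)
  seg 7: up by d1 = 7 → (1173/80, -7/80)
  seg 8: up by d7 = 15 → (1173/80, 1193/80)
  seg 9: up by d3 = 15/4 → (1173/80, 1493/80)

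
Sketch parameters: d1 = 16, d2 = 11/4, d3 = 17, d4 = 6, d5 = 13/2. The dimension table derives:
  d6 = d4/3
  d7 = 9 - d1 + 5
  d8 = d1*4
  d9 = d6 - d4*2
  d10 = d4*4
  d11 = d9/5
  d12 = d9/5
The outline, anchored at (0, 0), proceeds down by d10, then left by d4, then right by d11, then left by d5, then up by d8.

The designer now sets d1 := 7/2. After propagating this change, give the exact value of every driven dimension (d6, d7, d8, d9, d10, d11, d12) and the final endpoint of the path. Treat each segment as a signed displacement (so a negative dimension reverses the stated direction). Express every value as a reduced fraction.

d6 = 2
d7 = 21/2
d8 = 14
d9 = -10
d10 = 24
d11 = -2
d12 = -2
endpoint = (-29/2, -10)

Apply edit: d1 := 7/2
  d6 = d4/3 = 2
  d7 = 9 - d1 + 5 = 21/2
  d8 = d1*4 = 14
  d9 = d6 - d4*2 = -10
  d10 = d4*4 = 24
  d11 = d9/5 = -2
  d12 = d9/5 = -2
Walk from origin (0, 0):
  seg 1: down by d10 = 24 → (0, -24)
  seg 2: left by d4 = 6 → (-6, -24)
  seg 3: right by d11 = -2 → (-8, -24)
  seg 4: left by d5 = 13/2 → (-29/2, -24)
  seg 5: up by d8 = 14 → (-29/2, -10)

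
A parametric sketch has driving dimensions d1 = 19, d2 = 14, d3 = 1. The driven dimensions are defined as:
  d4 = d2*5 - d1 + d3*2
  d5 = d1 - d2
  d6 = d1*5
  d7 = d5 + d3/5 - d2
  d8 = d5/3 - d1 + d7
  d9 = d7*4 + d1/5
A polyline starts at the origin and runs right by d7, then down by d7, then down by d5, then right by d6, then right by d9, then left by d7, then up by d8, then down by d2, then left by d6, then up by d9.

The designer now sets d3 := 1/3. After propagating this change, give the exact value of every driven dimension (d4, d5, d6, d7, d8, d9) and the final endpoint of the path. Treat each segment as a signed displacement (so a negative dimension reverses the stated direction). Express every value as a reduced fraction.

d4 = 155/3
d5 = 5
d6 = 95
d7 = -134/15
d8 = -394/15
d9 = -479/15
endpoint = (-479/15, -1024/15)

Apply edit: d3 := 1/3
  d4 = d2*5 - d1 + d3*2 = 155/3
  d5 = d1 - d2 = 5
  d6 = d1*5 = 95
  d7 = d5 + d3/5 - d2 = -134/15
  d8 = d5/3 - d1 + d7 = -394/15
  d9 = d7*4 + d1/5 = -479/15
Walk from origin (0, 0):
  seg 1: right by d7 = -134/15 → (-134/15, 0)
  seg 2: down by d7 = -134/15 → (-134/15, 134/15)
  seg 3: down by d5 = 5 → (-134/15, 59/15)
  seg 4: right by d6 = 95 → (1291/15, 59/15)
  seg 5: right by d9 = -479/15 → (812/15, 59/15)
  seg 6: left by d7 = -134/15 → (946/15, 59/15)
  seg 7: up by d8 = -394/15 → (946/15, -67/3)
  seg 8: down by d2 = 14 → (946/15, -109/3)
  seg 9: left by d6 = 95 → (-479/15, -109/3)
  seg 10: up by d9 = -479/15 → (-479/15, -1024/15)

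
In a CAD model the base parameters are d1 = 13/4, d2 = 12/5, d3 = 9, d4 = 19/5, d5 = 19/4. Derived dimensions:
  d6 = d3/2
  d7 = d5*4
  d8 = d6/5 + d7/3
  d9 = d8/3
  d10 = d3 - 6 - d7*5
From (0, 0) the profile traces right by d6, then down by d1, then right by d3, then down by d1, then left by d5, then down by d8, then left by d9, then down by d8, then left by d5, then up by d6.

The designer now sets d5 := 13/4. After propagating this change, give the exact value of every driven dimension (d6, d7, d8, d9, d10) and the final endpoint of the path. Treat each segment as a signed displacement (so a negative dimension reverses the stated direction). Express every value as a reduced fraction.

d6 = 9/2
d7 = 13
d8 = 157/30
d9 = 157/90
d10 = -62
endpoint = (473/90, -187/15)

Apply edit: d5 := 13/4
  d6 = d3/2 = 9/2
  d7 = d5*4 = 13
  d8 = d6/5 + d7/3 = 157/30
  d9 = d8/3 = 157/90
  d10 = d3 - 6 - d7*5 = -62
Walk from origin (0, 0):
  seg 1: right by d6 = 9/2 → (9/2, 0)
  seg 2: down by d1 = 13/4 → (9/2, -13/4)
  seg 3: right by d3 = 9 → (27/2, -13/4)
  seg 4: down by d1 = 13/4 → (27/2, -13/2)
  seg 5: left by d5 = 13/4 → (41/4, -13/2)
  seg 6: down by d8 = 157/30 → (41/4, -176/15)
  seg 7: left by d9 = 157/90 → (1531/180, -176/15)
  seg 8: down by d8 = 157/30 → (1531/180, -509/30)
  seg 9: left by d5 = 13/4 → (473/90, -509/30)
  seg 10: up by d6 = 9/2 → (473/90, -187/15)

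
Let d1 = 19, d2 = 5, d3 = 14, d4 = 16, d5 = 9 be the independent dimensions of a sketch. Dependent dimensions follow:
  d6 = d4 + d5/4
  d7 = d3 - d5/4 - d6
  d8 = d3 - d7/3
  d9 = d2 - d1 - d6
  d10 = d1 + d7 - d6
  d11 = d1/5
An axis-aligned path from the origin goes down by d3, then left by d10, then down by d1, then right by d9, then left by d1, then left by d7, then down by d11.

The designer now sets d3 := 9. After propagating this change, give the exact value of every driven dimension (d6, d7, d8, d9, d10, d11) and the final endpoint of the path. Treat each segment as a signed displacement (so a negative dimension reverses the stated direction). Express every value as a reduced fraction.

d6 = 73/4
d7 = -23/2
d8 = 77/6
d9 = -129/4
d10 = -43/4
d11 = 19/5
endpoint = (-29, -159/5)

Apply edit: d3 := 9
  d6 = d4 + d5/4 = 73/4
  d7 = d3 - d5/4 - d6 = -23/2
  d8 = d3 - d7/3 = 77/6
  d9 = d2 - d1 - d6 = -129/4
  d10 = d1 + d7 - d6 = -43/4
  d11 = d1/5 = 19/5
Walk from origin (0, 0):
  seg 1: down by d3 = 9 → (0, -9)
  seg 2: left by d10 = -43/4 → (43/4, -9)
  seg 3: down by d1 = 19 → (43/4, -28)
  seg 4: right by d9 = -129/4 → (-43/2, -28)
  seg 5: left by d1 = 19 → (-81/2, -28)
  seg 6: left by d7 = -23/2 → (-29, -28)
  seg 7: down by d11 = 19/5 → (-29, -159/5)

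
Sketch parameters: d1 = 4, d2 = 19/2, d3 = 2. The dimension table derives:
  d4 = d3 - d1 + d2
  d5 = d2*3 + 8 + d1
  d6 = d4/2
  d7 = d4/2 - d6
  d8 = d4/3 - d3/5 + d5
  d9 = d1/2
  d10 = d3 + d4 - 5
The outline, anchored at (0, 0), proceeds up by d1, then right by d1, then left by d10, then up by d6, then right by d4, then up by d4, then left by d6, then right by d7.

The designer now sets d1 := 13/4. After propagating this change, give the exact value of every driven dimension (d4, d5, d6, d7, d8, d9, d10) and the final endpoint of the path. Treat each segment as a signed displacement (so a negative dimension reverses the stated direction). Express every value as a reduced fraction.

Apply edit: d1 := 13/4
  d4 = d3 - d1 + d2 = 33/4
  d5 = d2*3 + 8 + d1 = 159/4
  d6 = d4/2 = 33/8
  d7 = d4/2 - d6 = 0
  d8 = d4/3 - d3/5 + d5 = 421/10
  d9 = d1/2 = 13/8
  d10 = d3 + d4 - 5 = 21/4
Walk from origin (0, 0):
  seg 1: up by d1 = 13/4 → (0, 13/4)
  seg 2: right by d1 = 13/4 → (13/4, 13/4)
  seg 3: left by d10 = 21/4 → (-2, 13/4)
  seg 4: up by d6 = 33/8 → (-2, 59/8)
  seg 5: right by d4 = 33/4 → (25/4, 59/8)
  seg 6: up by d4 = 33/4 → (25/4, 125/8)
  seg 7: left by d6 = 33/8 → (17/8, 125/8)
  seg 8: right by d7 = 0 → (17/8, 125/8)

d4 = 33/4
d5 = 159/4
d6 = 33/8
d7 = 0
d8 = 421/10
d9 = 13/8
d10 = 21/4
endpoint = (17/8, 125/8)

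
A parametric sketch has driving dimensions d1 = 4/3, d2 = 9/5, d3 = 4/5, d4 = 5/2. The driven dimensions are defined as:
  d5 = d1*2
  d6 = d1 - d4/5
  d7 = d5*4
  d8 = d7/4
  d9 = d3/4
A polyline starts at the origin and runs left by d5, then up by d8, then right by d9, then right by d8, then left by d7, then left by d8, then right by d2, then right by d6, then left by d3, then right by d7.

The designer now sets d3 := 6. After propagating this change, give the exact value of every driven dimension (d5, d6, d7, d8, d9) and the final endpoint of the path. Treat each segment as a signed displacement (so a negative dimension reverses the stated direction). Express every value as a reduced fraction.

Apply edit: d3 := 6
  d5 = d1*2 = 8/3
  d6 = d1 - d4/5 = 5/6
  d7 = d5*4 = 32/3
  d8 = d7/4 = 8/3
  d9 = d3/4 = 3/2
Walk from origin (0, 0):
  seg 1: left by d5 = 8/3 → (-8/3, 0)
  seg 2: up by d8 = 8/3 → (-8/3, 8/3)
  seg 3: right by d9 = 3/2 → (-7/6, 8/3)
  seg 4: right by d8 = 8/3 → (3/2, 8/3)
  seg 5: left by d7 = 32/3 → (-55/6, 8/3)
  seg 6: left by d8 = 8/3 → (-71/6, 8/3)
  seg 7: right by d2 = 9/5 → (-301/30, 8/3)
  seg 8: right by d6 = 5/6 → (-46/5, 8/3)
  seg 9: left by d3 = 6 → (-76/5, 8/3)
  seg 10: right by d7 = 32/3 → (-68/15, 8/3)

d5 = 8/3
d6 = 5/6
d7 = 32/3
d8 = 8/3
d9 = 3/2
endpoint = (-68/15, 8/3)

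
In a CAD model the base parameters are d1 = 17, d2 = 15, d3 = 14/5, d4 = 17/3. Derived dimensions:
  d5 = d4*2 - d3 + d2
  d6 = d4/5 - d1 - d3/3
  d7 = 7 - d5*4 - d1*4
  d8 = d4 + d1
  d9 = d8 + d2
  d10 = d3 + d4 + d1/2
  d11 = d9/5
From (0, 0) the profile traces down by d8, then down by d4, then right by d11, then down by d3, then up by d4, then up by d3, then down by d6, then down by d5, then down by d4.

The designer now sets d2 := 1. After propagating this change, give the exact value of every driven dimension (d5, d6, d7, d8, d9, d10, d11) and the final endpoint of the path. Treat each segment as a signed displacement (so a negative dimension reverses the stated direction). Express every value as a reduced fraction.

Apply edit: d2 := 1
  d5 = d4*2 - d3 + d2 = 143/15
  d6 = d4/5 - d1 - d3/3 = -84/5
  d7 = 7 - d5*4 - d1*4 = -1487/15
  d8 = d4 + d1 = 68/3
  d9 = d8 + d2 = 71/3
  d10 = d3 + d4 + d1/2 = 509/30
  d11 = d9/5 = 71/15
Walk from origin (0, 0):
  seg 1: down by d8 = 68/3 → (0, -68/3)
  seg 2: down by d4 = 17/3 → (0, -85/3)
  seg 3: right by d11 = 71/15 → (71/15, -85/3)
  seg 4: down by d3 = 14/5 → (71/15, -467/15)
  seg 5: up by d4 = 17/3 → (71/15, -382/15)
  seg 6: up by d3 = 14/5 → (71/15, -68/3)
  seg 7: down by d6 = -84/5 → (71/15, -88/15)
  seg 8: down by d5 = 143/15 → (71/15, -77/5)
  seg 9: down by d4 = 17/3 → (71/15, -316/15)

d5 = 143/15
d6 = -84/5
d7 = -1487/15
d8 = 68/3
d9 = 71/3
d10 = 509/30
d11 = 71/15
endpoint = (71/15, -316/15)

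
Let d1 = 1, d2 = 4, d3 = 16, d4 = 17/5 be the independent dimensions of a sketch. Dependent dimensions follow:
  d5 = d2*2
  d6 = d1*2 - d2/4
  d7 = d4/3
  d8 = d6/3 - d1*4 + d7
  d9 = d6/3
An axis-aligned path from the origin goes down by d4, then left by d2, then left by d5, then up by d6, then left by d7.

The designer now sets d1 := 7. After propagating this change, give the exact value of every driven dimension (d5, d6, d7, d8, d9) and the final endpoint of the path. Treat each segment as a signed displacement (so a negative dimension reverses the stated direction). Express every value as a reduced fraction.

Apply edit: d1 := 7
  d5 = d2*2 = 8
  d6 = d1*2 - d2/4 = 13
  d7 = d4/3 = 17/15
  d8 = d6/3 - d1*4 + d7 = -338/15
  d9 = d6/3 = 13/3
Walk from origin (0, 0):
  seg 1: down by d4 = 17/5 → (0, -17/5)
  seg 2: left by d2 = 4 → (-4, -17/5)
  seg 3: left by d5 = 8 → (-12, -17/5)
  seg 4: up by d6 = 13 → (-12, 48/5)
  seg 5: left by d7 = 17/15 → (-197/15, 48/5)

d5 = 8
d6 = 13
d7 = 17/15
d8 = -338/15
d9 = 13/3
endpoint = (-197/15, 48/5)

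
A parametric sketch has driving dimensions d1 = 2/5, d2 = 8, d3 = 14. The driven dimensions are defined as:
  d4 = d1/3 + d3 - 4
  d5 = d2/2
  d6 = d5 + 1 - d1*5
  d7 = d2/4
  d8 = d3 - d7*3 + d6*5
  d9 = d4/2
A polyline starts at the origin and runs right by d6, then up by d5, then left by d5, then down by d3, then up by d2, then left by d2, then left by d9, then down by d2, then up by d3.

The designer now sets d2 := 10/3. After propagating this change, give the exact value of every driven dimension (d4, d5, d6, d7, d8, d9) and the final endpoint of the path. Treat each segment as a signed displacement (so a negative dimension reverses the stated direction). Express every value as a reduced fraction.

Apply edit: d2 := 10/3
  d4 = d1/3 + d3 - 4 = 152/15
  d5 = d2/2 = 5/3
  d6 = d5 + 1 - d1*5 = 2/3
  d7 = d2/4 = 5/6
  d8 = d3 - d7*3 + d6*5 = 89/6
  d9 = d4/2 = 76/15
Walk from origin (0, 0):
  seg 1: right by d6 = 2/3 → (2/3, 0)
  seg 2: up by d5 = 5/3 → (2/3, 5/3)
  seg 3: left by d5 = 5/3 → (-1, 5/3)
  seg 4: down by d3 = 14 → (-1, -37/3)
  seg 5: up by d2 = 10/3 → (-1, -9)
  seg 6: left by d2 = 10/3 → (-13/3, -9)
  seg 7: left by d9 = 76/15 → (-47/5, -9)
  seg 8: down by d2 = 10/3 → (-47/5, -37/3)
  seg 9: up by d3 = 14 → (-47/5, 5/3)

d4 = 152/15
d5 = 5/3
d6 = 2/3
d7 = 5/6
d8 = 89/6
d9 = 76/15
endpoint = (-47/5, 5/3)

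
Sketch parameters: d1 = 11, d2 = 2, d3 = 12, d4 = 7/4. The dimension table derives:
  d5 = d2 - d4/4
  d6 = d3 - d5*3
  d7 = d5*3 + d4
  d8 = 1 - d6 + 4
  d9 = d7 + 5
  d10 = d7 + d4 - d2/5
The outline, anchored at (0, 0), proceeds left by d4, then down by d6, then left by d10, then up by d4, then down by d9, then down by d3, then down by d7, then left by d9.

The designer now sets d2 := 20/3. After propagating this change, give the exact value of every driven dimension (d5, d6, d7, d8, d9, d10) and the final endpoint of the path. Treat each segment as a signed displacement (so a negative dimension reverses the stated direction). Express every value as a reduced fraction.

Apply edit: d2 := 20/3
  d5 = d2 - d4/4 = 299/48
  d6 = d3 - d5*3 = -107/16
  d7 = d5*3 + d4 = 327/16
  d8 = 1 - d6 + 4 = 187/16
  d9 = d7 + 5 = 407/16
  d10 = d7 + d4 - d2/5 = 1001/48
Walk from origin (0, 0):
  seg 1: left by d4 = 7/4 → (-7/4, 0)
  seg 2: down by d6 = -107/16 → (-7/4, 107/16)
  seg 3: left by d10 = 1001/48 → (-1085/48, 107/16)
  seg 4: up by d4 = 7/4 → (-1085/48, 135/16)
  seg 5: down by d9 = 407/16 → (-1085/48, -17)
  seg 6: down by d3 = 12 → (-1085/48, -29)
  seg 7: down by d7 = 327/16 → (-1085/48, -791/16)
  seg 8: left by d9 = 407/16 → (-1153/24, -791/16)

d5 = 299/48
d6 = -107/16
d7 = 327/16
d8 = 187/16
d9 = 407/16
d10 = 1001/48
endpoint = (-1153/24, -791/16)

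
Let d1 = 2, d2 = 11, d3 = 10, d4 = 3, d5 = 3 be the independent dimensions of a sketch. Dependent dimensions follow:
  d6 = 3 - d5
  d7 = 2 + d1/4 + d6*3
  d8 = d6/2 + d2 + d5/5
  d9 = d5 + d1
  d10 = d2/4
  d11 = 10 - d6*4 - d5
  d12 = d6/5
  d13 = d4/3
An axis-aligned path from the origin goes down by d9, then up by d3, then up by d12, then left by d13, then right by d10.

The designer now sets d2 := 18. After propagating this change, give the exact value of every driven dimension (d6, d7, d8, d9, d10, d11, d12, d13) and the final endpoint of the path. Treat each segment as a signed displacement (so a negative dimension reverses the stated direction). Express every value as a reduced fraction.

d6 = 0
d7 = 5/2
d8 = 93/5
d9 = 5
d10 = 9/2
d11 = 7
d12 = 0
d13 = 1
endpoint = (7/2, 5)

Apply edit: d2 := 18
  d6 = 3 - d5 = 0
  d7 = 2 + d1/4 + d6*3 = 5/2
  d8 = d6/2 + d2 + d5/5 = 93/5
  d9 = d5 + d1 = 5
  d10 = d2/4 = 9/2
  d11 = 10 - d6*4 - d5 = 7
  d12 = d6/5 = 0
  d13 = d4/3 = 1
Walk from origin (0, 0):
  seg 1: down by d9 = 5 → (0, -5)
  seg 2: up by d3 = 10 → (0, 5)
  seg 3: up by d12 = 0 → (0, 5)
  seg 4: left by d13 = 1 → (-1, 5)
  seg 5: right by d10 = 9/2 → (7/2, 5)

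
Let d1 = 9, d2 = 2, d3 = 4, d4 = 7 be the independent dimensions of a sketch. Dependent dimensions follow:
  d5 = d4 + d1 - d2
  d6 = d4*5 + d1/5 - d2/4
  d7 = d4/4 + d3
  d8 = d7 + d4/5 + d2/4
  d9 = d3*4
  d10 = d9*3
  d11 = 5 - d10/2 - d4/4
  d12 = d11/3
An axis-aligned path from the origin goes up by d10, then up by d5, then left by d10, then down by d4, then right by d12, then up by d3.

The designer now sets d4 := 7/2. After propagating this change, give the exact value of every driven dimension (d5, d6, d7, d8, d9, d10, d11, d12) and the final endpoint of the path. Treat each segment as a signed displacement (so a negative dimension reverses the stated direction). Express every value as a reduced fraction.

d5 = 21/2
d6 = 94/5
d7 = 39/8
d8 = 243/40
d9 = 16
d10 = 48
d11 = -159/8
d12 = -53/8
endpoint = (-437/8, 59)

Apply edit: d4 := 7/2
  d5 = d4 + d1 - d2 = 21/2
  d6 = d4*5 + d1/5 - d2/4 = 94/5
  d7 = d4/4 + d3 = 39/8
  d8 = d7 + d4/5 + d2/4 = 243/40
  d9 = d3*4 = 16
  d10 = d9*3 = 48
  d11 = 5 - d10/2 - d4/4 = -159/8
  d12 = d11/3 = -53/8
Walk from origin (0, 0):
  seg 1: up by d10 = 48 → (0, 48)
  seg 2: up by d5 = 21/2 → (0, 117/2)
  seg 3: left by d10 = 48 → (-48, 117/2)
  seg 4: down by d4 = 7/2 → (-48, 55)
  seg 5: right by d12 = -53/8 → (-437/8, 55)
  seg 6: up by d3 = 4 → (-437/8, 59)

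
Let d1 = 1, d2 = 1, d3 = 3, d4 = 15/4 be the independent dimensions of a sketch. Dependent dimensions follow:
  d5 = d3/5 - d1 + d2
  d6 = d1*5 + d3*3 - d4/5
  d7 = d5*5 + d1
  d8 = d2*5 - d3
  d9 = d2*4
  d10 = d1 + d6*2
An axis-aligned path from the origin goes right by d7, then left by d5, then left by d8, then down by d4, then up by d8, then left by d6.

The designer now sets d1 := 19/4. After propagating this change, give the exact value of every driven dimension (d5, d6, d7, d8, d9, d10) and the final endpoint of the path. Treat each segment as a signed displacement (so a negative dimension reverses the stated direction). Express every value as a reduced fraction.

Apply edit: d1 := 19/4
  d5 = d3/5 - d1 + d2 = -63/20
  d6 = d1*5 + d3*3 - d4/5 = 32
  d7 = d5*5 + d1 = -11
  d8 = d2*5 - d3 = 2
  d9 = d2*4 = 4
  d10 = d1 + d6*2 = 275/4
Walk from origin (0, 0):
  seg 1: right by d7 = -11 → (-11, 0)
  seg 2: left by d5 = -63/20 → (-157/20, 0)
  seg 3: left by d8 = 2 → (-197/20, 0)
  seg 4: down by d4 = 15/4 → (-197/20, -15/4)
  seg 5: up by d8 = 2 → (-197/20, -7/4)
  seg 6: left by d6 = 32 → (-837/20, -7/4)

d5 = -63/20
d6 = 32
d7 = -11
d8 = 2
d9 = 4
d10 = 275/4
endpoint = (-837/20, -7/4)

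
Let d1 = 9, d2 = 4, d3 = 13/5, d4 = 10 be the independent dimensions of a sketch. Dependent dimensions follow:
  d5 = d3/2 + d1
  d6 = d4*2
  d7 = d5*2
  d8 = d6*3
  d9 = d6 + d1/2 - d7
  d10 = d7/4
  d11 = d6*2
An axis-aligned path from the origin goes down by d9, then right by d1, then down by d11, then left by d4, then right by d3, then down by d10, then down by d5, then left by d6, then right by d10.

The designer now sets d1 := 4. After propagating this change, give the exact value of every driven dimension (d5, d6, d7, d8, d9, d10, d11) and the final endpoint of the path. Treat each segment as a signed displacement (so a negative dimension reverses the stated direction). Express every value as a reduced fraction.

d5 = 53/10
d6 = 20
d7 = 53/5
d8 = 60
d9 = 57/5
d10 = 53/20
d11 = 40
endpoint = (-83/4, -1187/20)

Apply edit: d1 := 4
  d5 = d3/2 + d1 = 53/10
  d6 = d4*2 = 20
  d7 = d5*2 = 53/5
  d8 = d6*3 = 60
  d9 = d6 + d1/2 - d7 = 57/5
  d10 = d7/4 = 53/20
  d11 = d6*2 = 40
Walk from origin (0, 0):
  seg 1: down by d9 = 57/5 → (0, -57/5)
  seg 2: right by d1 = 4 → (4, -57/5)
  seg 3: down by d11 = 40 → (4, -257/5)
  seg 4: left by d4 = 10 → (-6, -257/5)
  seg 5: right by d3 = 13/5 → (-17/5, -257/5)
  seg 6: down by d10 = 53/20 → (-17/5, -1081/20)
  seg 7: down by d5 = 53/10 → (-17/5, -1187/20)
  seg 8: left by d6 = 20 → (-117/5, -1187/20)
  seg 9: right by d10 = 53/20 → (-83/4, -1187/20)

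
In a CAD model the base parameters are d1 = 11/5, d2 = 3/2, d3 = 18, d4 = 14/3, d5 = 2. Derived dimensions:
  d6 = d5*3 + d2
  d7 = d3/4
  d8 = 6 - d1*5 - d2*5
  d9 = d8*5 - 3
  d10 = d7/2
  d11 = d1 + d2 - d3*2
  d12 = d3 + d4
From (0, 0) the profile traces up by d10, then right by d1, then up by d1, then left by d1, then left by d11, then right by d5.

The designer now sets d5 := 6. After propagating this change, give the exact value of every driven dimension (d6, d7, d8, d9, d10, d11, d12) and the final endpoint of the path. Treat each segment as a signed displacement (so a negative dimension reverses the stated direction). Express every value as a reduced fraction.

Apply edit: d5 := 6
  d6 = d5*3 + d2 = 39/2
  d7 = d3/4 = 9/2
  d8 = 6 - d1*5 - d2*5 = -25/2
  d9 = d8*5 - 3 = -131/2
  d10 = d7/2 = 9/4
  d11 = d1 + d2 - d3*2 = -323/10
  d12 = d3 + d4 = 68/3
Walk from origin (0, 0):
  seg 1: up by d10 = 9/4 → (0, 9/4)
  seg 2: right by d1 = 11/5 → (11/5, 9/4)
  seg 3: up by d1 = 11/5 → (11/5, 89/20)
  seg 4: left by d1 = 11/5 → (0, 89/20)
  seg 5: left by d11 = -323/10 → (323/10, 89/20)
  seg 6: right by d5 = 6 → (383/10, 89/20)

d6 = 39/2
d7 = 9/2
d8 = -25/2
d9 = -131/2
d10 = 9/4
d11 = -323/10
d12 = 68/3
endpoint = (383/10, 89/20)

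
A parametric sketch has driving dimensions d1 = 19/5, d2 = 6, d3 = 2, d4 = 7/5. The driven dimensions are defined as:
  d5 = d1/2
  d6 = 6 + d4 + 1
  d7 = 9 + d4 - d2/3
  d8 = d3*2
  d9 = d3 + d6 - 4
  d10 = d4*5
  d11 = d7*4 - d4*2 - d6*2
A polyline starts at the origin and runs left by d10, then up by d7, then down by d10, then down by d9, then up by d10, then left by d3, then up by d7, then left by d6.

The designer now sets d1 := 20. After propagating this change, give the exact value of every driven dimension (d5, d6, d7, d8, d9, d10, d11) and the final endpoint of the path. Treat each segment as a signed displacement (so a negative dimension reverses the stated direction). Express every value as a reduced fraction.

Apply edit: d1 := 20
  d5 = d1/2 = 10
  d6 = 6 + d4 + 1 = 42/5
  d7 = 9 + d4 - d2/3 = 42/5
  d8 = d3*2 = 4
  d9 = d3 + d6 - 4 = 32/5
  d10 = d4*5 = 7
  d11 = d7*4 - d4*2 - d6*2 = 14
Walk from origin (0, 0):
  seg 1: left by d10 = 7 → (-7, 0)
  seg 2: up by d7 = 42/5 → (-7, 42/5)
  seg 3: down by d10 = 7 → (-7, 7/5)
  seg 4: down by d9 = 32/5 → (-7, -5)
  seg 5: up by d10 = 7 → (-7, 2)
  seg 6: left by d3 = 2 → (-9, 2)
  seg 7: up by d7 = 42/5 → (-9, 52/5)
  seg 8: left by d6 = 42/5 → (-87/5, 52/5)

d5 = 10
d6 = 42/5
d7 = 42/5
d8 = 4
d9 = 32/5
d10 = 7
d11 = 14
endpoint = (-87/5, 52/5)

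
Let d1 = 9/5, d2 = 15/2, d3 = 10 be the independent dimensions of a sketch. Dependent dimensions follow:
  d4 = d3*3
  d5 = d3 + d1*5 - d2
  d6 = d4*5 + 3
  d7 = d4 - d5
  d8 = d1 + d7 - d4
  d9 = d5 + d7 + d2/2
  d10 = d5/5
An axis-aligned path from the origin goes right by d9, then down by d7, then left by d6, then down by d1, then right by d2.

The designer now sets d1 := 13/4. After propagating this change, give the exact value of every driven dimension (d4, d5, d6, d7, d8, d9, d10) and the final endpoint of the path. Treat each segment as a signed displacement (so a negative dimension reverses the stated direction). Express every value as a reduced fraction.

Apply edit: d1 := 13/4
  d4 = d3*3 = 30
  d5 = d3 + d1*5 - d2 = 75/4
  d6 = d4*5 + 3 = 153
  d7 = d4 - d5 = 45/4
  d8 = d1 + d7 - d4 = -31/2
  d9 = d5 + d7 + d2/2 = 135/4
  d10 = d5/5 = 15/4
Walk from origin (0, 0):
  seg 1: right by d9 = 135/4 → (135/4, 0)
  seg 2: down by d7 = 45/4 → (135/4, -45/4)
  seg 3: left by d6 = 153 → (-477/4, -45/4)
  seg 4: down by d1 = 13/4 → (-477/4, -29/2)
  seg 5: right by d2 = 15/2 → (-447/4, -29/2)

d4 = 30
d5 = 75/4
d6 = 153
d7 = 45/4
d8 = -31/2
d9 = 135/4
d10 = 15/4
endpoint = (-447/4, -29/2)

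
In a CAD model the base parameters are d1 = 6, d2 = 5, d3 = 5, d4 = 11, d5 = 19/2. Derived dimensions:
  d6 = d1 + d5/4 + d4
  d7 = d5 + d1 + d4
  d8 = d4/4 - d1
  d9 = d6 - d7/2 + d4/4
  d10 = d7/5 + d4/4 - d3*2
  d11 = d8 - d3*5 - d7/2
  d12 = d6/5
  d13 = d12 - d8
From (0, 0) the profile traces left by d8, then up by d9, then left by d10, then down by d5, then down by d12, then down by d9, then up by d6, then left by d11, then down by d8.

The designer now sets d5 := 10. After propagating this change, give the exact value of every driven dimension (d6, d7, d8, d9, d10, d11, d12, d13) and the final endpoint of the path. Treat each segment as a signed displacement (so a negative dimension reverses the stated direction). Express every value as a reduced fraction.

Apply edit: d5 := 10
  d6 = d1 + d5/4 + d4 = 39/2
  d7 = d5 + d1 + d4 = 27
  d8 = d4/4 - d1 = -13/4
  d9 = d6 - d7/2 + d4/4 = 35/4
  d10 = d7/5 + d4/4 - d3*2 = -37/20
  d11 = d8 - d3*5 - d7/2 = -167/4
  d12 = d6/5 = 39/10
  d13 = d12 - d8 = 143/20
Walk from origin (0, 0):
  seg 1: left by d8 = -13/4 → (13/4, 0)
  seg 2: up by d9 = 35/4 → (13/4, 35/4)
  seg 3: left by d10 = -37/20 → (51/10, 35/4)
  seg 4: down by d5 = 10 → (51/10, -5/4)
  seg 5: down by d12 = 39/10 → (51/10, -103/20)
  seg 6: down by d9 = 35/4 → (51/10, -139/10)
  seg 7: up by d6 = 39/2 → (51/10, 28/5)
  seg 8: left by d11 = -167/4 → (937/20, 28/5)
  seg 9: down by d8 = -13/4 → (937/20, 177/20)

d6 = 39/2
d7 = 27
d8 = -13/4
d9 = 35/4
d10 = -37/20
d11 = -167/4
d12 = 39/10
d13 = 143/20
endpoint = (937/20, 177/20)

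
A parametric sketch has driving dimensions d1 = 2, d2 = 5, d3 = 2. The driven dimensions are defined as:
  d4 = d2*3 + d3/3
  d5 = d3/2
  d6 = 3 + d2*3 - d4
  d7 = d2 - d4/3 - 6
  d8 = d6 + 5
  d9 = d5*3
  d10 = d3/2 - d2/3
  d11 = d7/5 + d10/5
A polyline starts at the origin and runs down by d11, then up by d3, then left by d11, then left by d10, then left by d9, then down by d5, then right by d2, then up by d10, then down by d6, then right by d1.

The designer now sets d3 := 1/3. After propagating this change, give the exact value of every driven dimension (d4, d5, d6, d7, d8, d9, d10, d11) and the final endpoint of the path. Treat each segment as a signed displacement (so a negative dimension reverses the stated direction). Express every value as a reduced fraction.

Apply edit: d3 := 1/3
  d4 = d2*3 + d3/3 = 136/9
  d5 = d3/2 = 1/6
  d6 = 3 + d2*3 - d4 = 26/9
  d7 = d2 - d4/3 - 6 = -163/27
  d8 = d6 + 5 = 71/9
  d9 = d5*3 = 1/2
  d10 = d3/2 - d2/3 = -3/2
  d11 = d7/5 + d10/5 = -407/270
Walk from origin (0, 0):
  seg 1: down by d11 = -407/270 → (0, 407/270)
  seg 2: up by d3 = 1/3 → (0, 497/270)
  seg 3: left by d11 = -407/270 → (407/270, 497/270)
  seg 4: left by d10 = -3/2 → (406/135, 497/270)
  seg 5: left by d9 = 1/2 → (677/270, 497/270)
  seg 6: down by d5 = 1/6 → (677/270, 226/135)
  seg 7: right by d2 = 5 → (2027/270, 226/135)
  seg 8: up by d10 = -3/2 → (2027/270, 47/270)
  seg 9: down by d6 = 26/9 → (2027/270, -733/270)
  seg 10: right by d1 = 2 → (2567/270, -733/270)

d4 = 136/9
d5 = 1/6
d6 = 26/9
d7 = -163/27
d8 = 71/9
d9 = 1/2
d10 = -3/2
d11 = -407/270
endpoint = (2567/270, -733/270)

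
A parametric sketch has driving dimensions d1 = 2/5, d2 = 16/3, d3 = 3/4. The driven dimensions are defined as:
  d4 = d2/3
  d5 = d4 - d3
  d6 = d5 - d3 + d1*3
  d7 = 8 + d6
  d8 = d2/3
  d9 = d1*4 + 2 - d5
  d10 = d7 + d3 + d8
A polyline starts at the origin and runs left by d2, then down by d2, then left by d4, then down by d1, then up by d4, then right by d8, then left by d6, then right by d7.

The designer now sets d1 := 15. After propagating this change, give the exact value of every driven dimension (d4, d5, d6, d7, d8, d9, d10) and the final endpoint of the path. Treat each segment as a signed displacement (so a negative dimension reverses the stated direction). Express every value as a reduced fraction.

d4 = 16/9
d5 = 37/36
d6 = 815/18
d7 = 959/18
d8 = 16/9
d9 = 2195/36
d10 = 2009/36
endpoint = (8/3, -167/9)

Apply edit: d1 := 15
  d4 = d2/3 = 16/9
  d5 = d4 - d3 = 37/36
  d6 = d5 - d3 + d1*3 = 815/18
  d7 = 8 + d6 = 959/18
  d8 = d2/3 = 16/9
  d9 = d1*4 + 2 - d5 = 2195/36
  d10 = d7 + d3 + d8 = 2009/36
Walk from origin (0, 0):
  seg 1: left by d2 = 16/3 → (-16/3, 0)
  seg 2: down by d2 = 16/3 → (-16/3, -16/3)
  seg 3: left by d4 = 16/9 → (-64/9, -16/3)
  seg 4: down by d1 = 15 → (-64/9, -61/3)
  seg 5: up by d4 = 16/9 → (-64/9, -167/9)
  seg 6: right by d8 = 16/9 → (-16/3, -167/9)
  seg 7: left by d6 = 815/18 → (-911/18, -167/9)
  seg 8: right by d7 = 959/18 → (8/3, -167/9)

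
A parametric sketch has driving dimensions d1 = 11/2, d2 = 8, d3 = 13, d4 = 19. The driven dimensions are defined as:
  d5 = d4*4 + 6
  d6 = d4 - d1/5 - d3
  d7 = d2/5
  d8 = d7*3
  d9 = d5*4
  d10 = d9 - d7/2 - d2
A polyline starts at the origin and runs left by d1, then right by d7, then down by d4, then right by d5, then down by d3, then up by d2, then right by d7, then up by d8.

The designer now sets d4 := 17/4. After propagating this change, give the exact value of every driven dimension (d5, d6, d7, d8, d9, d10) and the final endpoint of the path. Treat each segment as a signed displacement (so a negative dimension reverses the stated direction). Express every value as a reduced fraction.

Apply edit: d4 := 17/4
  d5 = d4*4 + 6 = 23
  d6 = d4 - d1/5 - d3 = -197/20
  d7 = d2/5 = 8/5
  d8 = d7*3 = 24/5
  d9 = d5*4 = 92
  d10 = d9 - d7/2 - d2 = 416/5
Walk from origin (0, 0):
  seg 1: left by d1 = 11/2 → (-11/2, 0)
  seg 2: right by d7 = 8/5 → (-39/10, 0)
  seg 3: down by d4 = 17/4 → (-39/10, -17/4)
  seg 4: right by d5 = 23 → (191/10, -17/4)
  seg 5: down by d3 = 13 → (191/10, -69/4)
  seg 6: up by d2 = 8 → (191/10, -37/4)
  seg 7: right by d7 = 8/5 → (207/10, -37/4)
  seg 8: up by d8 = 24/5 → (207/10, -89/20)

d5 = 23
d6 = -197/20
d7 = 8/5
d8 = 24/5
d9 = 92
d10 = 416/5
endpoint = (207/10, -89/20)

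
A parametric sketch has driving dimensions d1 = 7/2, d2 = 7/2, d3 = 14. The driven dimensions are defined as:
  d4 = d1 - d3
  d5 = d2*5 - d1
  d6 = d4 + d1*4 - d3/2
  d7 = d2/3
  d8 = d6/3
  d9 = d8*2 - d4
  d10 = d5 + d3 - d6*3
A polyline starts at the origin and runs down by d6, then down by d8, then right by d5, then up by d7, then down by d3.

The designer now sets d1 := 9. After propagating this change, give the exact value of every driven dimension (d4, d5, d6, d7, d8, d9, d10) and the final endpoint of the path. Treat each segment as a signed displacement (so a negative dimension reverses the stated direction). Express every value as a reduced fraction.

d4 = -5
d5 = 17/2
d6 = 24
d7 = 7/6
d8 = 8
d9 = 21
d10 = -99/2
endpoint = (17/2, -269/6)

Apply edit: d1 := 9
  d4 = d1 - d3 = -5
  d5 = d2*5 - d1 = 17/2
  d6 = d4 + d1*4 - d3/2 = 24
  d7 = d2/3 = 7/6
  d8 = d6/3 = 8
  d9 = d8*2 - d4 = 21
  d10 = d5 + d3 - d6*3 = -99/2
Walk from origin (0, 0):
  seg 1: down by d6 = 24 → (0, -24)
  seg 2: down by d8 = 8 → (0, -32)
  seg 3: right by d5 = 17/2 → (17/2, -32)
  seg 4: up by d7 = 7/6 → (17/2, -185/6)
  seg 5: down by d3 = 14 → (17/2, -269/6)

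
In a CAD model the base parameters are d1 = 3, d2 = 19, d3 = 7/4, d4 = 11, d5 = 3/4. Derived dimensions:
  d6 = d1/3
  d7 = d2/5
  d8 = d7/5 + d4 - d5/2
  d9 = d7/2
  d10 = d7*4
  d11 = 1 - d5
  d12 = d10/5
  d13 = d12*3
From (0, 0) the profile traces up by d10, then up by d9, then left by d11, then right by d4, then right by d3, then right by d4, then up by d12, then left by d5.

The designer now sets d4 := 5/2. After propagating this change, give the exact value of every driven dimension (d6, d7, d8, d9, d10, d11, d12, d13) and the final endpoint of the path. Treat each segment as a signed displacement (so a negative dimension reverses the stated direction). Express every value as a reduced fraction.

d6 = 1
d7 = 19/5
d8 = 577/200
d9 = 19/10
d10 = 76/5
d11 = 1/4
d12 = 76/25
d13 = 228/25
endpoint = (23/4, 1007/50)

Apply edit: d4 := 5/2
  d6 = d1/3 = 1
  d7 = d2/5 = 19/5
  d8 = d7/5 + d4 - d5/2 = 577/200
  d9 = d7/2 = 19/10
  d10 = d7*4 = 76/5
  d11 = 1 - d5 = 1/4
  d12 = d10/5 = 76/25
  d13 = d12*3 = 228/25
Walk from origin (0, 0):
  seg 1: up by d10 = 76/5 → (0, 76/5)
  seg 2: up by d9 = 19/10 → (0, 171/10)
  seg 3: left by d11 = 1/4 → (-1/4, 171/10)
  seg 4: right by d4 = 5/2 → (9/4, 171/10)
  seg 5: right by d3 = 7/4 → (4, 171/10)
  seg 6: right by d4 = 5/2 → (13/2, 171/10)
  seg 7: up by d12 = 76/25 → (13/2, 1007/50)
  seg 8: left by d5 = 3/4 → (23/4, 1007/50)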